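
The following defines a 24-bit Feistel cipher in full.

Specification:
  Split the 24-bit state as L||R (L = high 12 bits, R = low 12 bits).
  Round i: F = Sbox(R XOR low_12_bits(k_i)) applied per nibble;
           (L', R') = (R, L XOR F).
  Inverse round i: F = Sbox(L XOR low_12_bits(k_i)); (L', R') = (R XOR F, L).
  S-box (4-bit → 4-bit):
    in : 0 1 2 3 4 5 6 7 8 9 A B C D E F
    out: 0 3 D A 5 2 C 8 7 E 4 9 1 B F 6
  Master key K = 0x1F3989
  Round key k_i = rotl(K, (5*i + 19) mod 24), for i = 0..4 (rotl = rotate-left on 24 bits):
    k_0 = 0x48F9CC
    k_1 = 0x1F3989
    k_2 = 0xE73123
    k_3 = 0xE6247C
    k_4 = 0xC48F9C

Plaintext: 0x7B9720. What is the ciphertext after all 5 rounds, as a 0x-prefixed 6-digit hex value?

0xB36F3C

s_0 = plaintext = 0x7B9720
s_1 = Round(s_0, k_0) = 0x720848
s_2 = Round(s_1, k_1) = 0x848433
s_3 = Round(s_2, k_2) = 0x433A78
s_4 = Round(s_3, k_3) = 0xA78B36
s_5 = Round(s_4, k_4) = 0xB36F3C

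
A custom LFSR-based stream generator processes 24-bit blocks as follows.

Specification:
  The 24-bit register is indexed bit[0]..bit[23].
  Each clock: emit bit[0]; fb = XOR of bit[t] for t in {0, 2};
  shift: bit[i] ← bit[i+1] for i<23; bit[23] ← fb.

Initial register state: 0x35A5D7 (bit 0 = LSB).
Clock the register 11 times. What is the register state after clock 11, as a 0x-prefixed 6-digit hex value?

reg_0 = 0x35A5D7
clock 1: out=1, reg = 0x1AD2EB
clock 2: out=1, reg = 0x8D6975
clock 3: out=1, reg = 0x46B4BA
clock 4: out=0, reg = 0x235A5D
clock 5: out=1, reg = 0x11AD2E
clock 6: out=0, reg = 0x88D697
clock 7: out=1, reg = 0x446B4B
clock 8: out=1, reg = 0xA235A5
clock 9: out=1, reg = 0x511AD2
clock 10: out=0, reg = 0x288D69
clock 11: out=1, reg = 0x9446B4

0x9446B4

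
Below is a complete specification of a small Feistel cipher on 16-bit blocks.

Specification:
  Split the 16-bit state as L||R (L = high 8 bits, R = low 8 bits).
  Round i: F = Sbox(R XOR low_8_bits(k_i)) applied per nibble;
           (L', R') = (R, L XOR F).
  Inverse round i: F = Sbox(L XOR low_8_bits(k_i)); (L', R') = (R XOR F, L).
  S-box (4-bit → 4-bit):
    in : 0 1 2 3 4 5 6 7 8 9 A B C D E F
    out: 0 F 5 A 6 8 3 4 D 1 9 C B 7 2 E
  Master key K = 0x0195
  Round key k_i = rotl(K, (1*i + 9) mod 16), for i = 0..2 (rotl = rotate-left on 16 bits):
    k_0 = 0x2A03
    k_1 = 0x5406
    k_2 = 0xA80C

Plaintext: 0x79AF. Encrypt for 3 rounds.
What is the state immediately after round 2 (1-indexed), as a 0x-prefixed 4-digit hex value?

0xE289

s_0 = plaintext = 0x79AF
s_1 = Round(s_0, k_0) = 0xAFE2
s_2 = Round(s_1, k_1) = 0xE289
s_3 = Round(s_2, k_2) = 0x893A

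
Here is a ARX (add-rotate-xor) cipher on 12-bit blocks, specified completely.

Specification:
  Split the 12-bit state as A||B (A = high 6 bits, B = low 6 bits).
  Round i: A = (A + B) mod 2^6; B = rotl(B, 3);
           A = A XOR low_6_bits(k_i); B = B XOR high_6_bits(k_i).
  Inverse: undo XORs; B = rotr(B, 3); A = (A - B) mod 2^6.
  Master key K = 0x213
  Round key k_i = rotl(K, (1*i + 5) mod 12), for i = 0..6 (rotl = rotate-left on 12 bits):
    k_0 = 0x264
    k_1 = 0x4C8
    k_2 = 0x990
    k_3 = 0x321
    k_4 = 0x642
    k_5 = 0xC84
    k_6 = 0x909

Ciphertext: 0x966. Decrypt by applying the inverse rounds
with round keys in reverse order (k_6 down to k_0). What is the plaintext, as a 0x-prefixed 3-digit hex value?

0xA0B

s_0 = ciphertext = 0x966
s_1 = InvRound(s_0, k_6) = 0x710
s_2 = InvRound(s_1, k_5) = 0x114
s_3 = InvRound(s_2, k_4) = 0x769
s_4 = InvRound(s_3, k_3) = 0x42C
s_5 = InvRound(s_4, k_2) = 0xBD1
s_6 = InvRound(s_5, k_1) = 0x5D0
s_7 = InvRound(s_6, k_0) = 0xA0B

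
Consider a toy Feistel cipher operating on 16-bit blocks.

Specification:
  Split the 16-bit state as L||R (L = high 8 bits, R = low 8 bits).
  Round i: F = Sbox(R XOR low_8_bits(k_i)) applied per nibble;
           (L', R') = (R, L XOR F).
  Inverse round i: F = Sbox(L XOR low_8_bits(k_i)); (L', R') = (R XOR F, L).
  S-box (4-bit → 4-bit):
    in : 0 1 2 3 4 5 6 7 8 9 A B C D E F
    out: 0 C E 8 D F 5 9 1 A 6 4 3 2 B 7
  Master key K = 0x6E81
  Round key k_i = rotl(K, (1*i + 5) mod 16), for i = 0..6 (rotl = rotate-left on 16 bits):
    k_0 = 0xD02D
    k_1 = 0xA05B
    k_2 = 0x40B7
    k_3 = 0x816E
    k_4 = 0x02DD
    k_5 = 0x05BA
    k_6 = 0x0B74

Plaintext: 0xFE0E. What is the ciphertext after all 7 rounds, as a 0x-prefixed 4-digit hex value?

s_0 = plaintext = 0xFE0E
s_1 = Round(s_0, k_0) = 0x0E16
s_2 = Round(s_1, k_1) = 0x16DC
s_3 = Round(s_2, k_2) = 0xDC42
s_4 = Round(s_3, k_3) = 0x423F
s_5 = Round(s_4, k_4) = 0x3FFC
s_6 = Round(s_5, k_5) = 0xFCEA
s_7 = Round(s_6, k_6) = 0xEA57

0xEA57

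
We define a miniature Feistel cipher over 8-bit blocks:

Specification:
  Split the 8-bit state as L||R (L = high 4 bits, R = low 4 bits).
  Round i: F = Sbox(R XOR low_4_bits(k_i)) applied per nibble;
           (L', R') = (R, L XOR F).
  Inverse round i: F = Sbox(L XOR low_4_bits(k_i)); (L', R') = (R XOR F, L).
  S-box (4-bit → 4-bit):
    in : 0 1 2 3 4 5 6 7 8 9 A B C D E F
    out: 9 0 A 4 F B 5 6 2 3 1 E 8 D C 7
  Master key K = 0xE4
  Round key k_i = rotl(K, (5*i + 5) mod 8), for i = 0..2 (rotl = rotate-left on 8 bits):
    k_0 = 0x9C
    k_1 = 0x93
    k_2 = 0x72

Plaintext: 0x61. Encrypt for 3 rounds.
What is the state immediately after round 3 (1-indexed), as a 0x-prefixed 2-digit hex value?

0x3B

s_0 = plaintext = 0x61
s_1 = Round(s_0, k_0) = 0x1B
s_2 = Round(s_1, k_1) = 0xB3
s_3 = Round(s_2, k_2) = 0x3B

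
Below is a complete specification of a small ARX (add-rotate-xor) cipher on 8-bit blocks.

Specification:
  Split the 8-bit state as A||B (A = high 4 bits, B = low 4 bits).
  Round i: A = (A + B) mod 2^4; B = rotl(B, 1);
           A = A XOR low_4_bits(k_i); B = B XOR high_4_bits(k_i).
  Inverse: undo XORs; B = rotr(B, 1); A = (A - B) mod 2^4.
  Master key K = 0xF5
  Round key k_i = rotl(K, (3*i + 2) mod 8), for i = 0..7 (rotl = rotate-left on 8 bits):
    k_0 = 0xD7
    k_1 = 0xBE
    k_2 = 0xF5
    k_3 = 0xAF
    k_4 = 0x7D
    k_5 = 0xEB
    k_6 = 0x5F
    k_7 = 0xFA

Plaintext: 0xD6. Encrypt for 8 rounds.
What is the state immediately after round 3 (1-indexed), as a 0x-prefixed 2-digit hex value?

s_0 = plaintext = 0xD6
s_1 = Round(s_0, k_0) = 0x41
s_2 = Round(s_1, k_1) = 0xB9
s_3 = Round(s_2, k_2) = 0x1C
s_4 = Round(s_3, k_3) = 0x23
s_5 = Round(s_4, k_4) = 0x81
s_6 = Round(s_5, k_5) = 0x2C
s_7 = Round(s_6, k_6) = 0x1C
s_8 = Round(s_7, k_7) = 0x76

0x1C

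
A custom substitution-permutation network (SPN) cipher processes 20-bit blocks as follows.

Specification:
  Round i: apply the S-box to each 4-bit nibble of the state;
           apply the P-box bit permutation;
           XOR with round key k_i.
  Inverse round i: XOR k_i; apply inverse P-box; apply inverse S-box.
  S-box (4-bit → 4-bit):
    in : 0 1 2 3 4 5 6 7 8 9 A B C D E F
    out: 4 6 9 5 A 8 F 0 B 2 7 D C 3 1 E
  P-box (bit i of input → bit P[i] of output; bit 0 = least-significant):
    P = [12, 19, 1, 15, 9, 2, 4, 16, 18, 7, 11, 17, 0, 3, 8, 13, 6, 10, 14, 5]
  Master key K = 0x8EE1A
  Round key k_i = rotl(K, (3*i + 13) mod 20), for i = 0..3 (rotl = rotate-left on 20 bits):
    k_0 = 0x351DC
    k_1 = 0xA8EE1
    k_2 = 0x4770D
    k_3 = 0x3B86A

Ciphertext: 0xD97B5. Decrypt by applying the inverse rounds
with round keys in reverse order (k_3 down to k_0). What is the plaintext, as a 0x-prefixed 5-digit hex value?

s_0 = ciphertext = 0xD97B5
s_1 = InvRound(s_0, k_3) = 0xD66A1
s_2 = InvRound(s_1, k_2) = 0x5194D
s_3 = InvRound(s_2, k_1) = 0x41888
s_4 = InvRound(s_3, k_0) = 0x30BF7

0x30BF7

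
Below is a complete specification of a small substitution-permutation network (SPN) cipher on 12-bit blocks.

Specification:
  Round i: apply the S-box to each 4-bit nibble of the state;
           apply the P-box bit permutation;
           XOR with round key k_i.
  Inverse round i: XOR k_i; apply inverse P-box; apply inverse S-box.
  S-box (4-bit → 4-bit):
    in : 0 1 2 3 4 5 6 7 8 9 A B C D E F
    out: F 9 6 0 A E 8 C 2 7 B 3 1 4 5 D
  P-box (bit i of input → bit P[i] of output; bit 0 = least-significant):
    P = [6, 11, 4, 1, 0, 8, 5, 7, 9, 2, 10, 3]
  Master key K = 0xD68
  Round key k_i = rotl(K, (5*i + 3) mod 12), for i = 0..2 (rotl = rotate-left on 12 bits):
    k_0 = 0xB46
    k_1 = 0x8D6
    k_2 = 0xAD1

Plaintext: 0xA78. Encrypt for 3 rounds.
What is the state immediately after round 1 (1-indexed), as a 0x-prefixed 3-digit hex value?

0x1EA

s_0 = plaintext = 0xA78
s_1 = Round(s_0, k_0) = 0x1EA
s_2 = Round(s_1, k_1) = 0x2BD
s_3 = Round(s_2, k_2) = 0xFC4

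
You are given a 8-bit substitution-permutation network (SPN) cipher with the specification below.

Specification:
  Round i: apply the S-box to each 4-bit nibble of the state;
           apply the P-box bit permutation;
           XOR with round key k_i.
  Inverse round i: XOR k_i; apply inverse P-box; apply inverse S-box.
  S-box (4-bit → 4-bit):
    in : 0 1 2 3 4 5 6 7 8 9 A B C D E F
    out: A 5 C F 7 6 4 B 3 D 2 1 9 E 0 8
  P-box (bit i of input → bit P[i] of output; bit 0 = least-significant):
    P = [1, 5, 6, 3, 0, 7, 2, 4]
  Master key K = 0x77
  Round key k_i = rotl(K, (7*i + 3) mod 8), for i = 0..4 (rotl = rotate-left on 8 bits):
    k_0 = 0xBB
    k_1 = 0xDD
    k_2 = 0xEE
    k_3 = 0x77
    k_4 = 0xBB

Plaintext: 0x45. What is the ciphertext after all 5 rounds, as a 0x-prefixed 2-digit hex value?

s_0 = plaintext = 0x45
s_1 = Round(s_0, k_0) = 0x5E
s_2 = Round(s_1, k_1) = 0x59
s_3 = Round(s_2, k_2) = 0x20
s_4 = Round(s_3, k_3) = 0x4B
s_5 = Round(s_4, k_4) = 0x3C

0x3C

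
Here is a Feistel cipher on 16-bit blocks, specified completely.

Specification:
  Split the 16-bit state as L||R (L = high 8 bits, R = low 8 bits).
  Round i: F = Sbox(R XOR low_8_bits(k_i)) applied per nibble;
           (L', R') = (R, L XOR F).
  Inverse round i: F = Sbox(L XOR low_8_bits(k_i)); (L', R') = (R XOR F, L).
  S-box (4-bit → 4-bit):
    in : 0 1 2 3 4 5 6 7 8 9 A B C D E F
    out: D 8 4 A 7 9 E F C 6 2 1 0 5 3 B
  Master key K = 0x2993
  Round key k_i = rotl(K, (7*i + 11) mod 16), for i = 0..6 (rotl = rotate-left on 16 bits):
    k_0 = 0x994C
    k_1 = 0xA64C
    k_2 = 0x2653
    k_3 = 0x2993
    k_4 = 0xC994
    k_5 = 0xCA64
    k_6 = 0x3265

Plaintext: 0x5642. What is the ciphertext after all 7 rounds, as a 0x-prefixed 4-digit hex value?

s_0 = plaintext = 0x5642
s_1 = Round(s_0, k_0) = 0x4285
s_2 = Round(s_1, k_1) = 0x8544
s_3 = Round(s_2, k_2) = 0x440A
s_4 = Round(s_3, k_3) = 0x0A22
s_5 = Round(s_4, k_4) = 0x2214
s_6 = Round(s_5, k_5) = 0x14DF
s_7 = Round(s_6, k_6) = 0xDF06

0xDF06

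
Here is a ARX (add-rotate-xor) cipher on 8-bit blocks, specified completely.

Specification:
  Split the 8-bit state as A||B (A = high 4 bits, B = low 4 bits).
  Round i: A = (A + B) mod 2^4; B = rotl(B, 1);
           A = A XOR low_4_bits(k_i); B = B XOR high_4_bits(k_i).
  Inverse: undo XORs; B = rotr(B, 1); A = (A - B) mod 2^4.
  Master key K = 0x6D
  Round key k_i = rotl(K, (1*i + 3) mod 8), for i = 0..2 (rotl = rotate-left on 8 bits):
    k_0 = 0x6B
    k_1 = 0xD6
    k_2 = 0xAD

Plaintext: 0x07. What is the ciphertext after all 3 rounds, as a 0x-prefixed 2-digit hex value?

s_0 = plaintext = 0x07
s_1 = Round(s_0, k_0) = 0xC8
s_2 = Round(s_1, k_1) = 0x2C
s_3 = Round(s_2, k_2) = 0x33

0x33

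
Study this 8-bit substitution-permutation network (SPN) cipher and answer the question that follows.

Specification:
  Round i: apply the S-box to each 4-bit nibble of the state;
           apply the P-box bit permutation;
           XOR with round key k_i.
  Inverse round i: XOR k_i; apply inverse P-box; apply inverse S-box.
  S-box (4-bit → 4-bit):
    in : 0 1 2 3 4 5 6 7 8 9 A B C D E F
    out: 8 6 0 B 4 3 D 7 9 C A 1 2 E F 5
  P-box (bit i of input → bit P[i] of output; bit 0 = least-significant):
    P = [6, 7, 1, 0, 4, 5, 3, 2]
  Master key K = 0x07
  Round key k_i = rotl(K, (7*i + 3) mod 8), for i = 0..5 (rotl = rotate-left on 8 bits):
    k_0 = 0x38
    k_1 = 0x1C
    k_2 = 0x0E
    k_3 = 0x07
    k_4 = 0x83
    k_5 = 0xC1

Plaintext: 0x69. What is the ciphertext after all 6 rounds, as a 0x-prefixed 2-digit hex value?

s_0 = plaintext = 0x69
s_1 = Round(s_0, k_0) = 0x27
s_2 = Round(s_1, k_1) = 0xDE
s_3 = Round(s_2, k_2) = 0xE1
s_4 = Round(s_3, k_3) = 0xB9
s_5 = Round(s_4, k_4) = 0x90
s_6 = Round(s_5, k_5) = 0xCC

0xCC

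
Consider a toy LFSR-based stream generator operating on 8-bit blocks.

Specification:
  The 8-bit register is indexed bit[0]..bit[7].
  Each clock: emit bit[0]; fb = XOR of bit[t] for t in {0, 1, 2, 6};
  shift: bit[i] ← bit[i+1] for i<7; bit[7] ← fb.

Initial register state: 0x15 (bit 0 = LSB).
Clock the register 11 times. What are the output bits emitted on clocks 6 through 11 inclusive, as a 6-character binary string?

000010

reg_0 = 0x15
clock 1: out=1, reg = 0x0A
clock 2: out=0, reg = 0x85
clock 3: out=1, reg = 0x42
clock 4: out=0, reg = 0x21
clock 5: out=1, reg = 0x90
clock 6: out=0, reg = 0x48
clock 7: out=0, reg = 0xA4
clock 8: out=0, reg = 0xD2
clock 9: out=0, reg = 0x69
clock 10: out=1, reg = 0x34
clock 11: out=0, reg = 0x9A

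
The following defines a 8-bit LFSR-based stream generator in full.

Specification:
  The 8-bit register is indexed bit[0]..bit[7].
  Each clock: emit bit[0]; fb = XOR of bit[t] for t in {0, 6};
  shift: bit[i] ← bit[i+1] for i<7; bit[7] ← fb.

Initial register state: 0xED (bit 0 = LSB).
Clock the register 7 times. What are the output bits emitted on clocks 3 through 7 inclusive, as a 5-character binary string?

11011

reg_0 = 0xED
clock 1: out=1, reg = 0x76
clock 2: out=0, reg = 0xBB
clock 3: out=1, reg = 0xDD
clock 4: out=1, reg = 0x6E
clock 5: out=0, reg = 0xB7
clock 6: out=1, reg = 0xDB
clock 7: out=1, reg = 0x6D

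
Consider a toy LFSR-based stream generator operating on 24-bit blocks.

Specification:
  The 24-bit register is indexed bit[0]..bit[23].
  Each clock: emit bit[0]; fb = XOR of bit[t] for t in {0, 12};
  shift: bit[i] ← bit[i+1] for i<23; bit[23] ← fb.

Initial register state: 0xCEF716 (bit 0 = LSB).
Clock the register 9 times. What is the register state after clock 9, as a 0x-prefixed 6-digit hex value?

reg_0 = 0xCEF716
clock 1: out=0, reg = 0xE77B8B
clock 2: out=1, reg = 0x73BDC5
clock 3: out=1, reg = 0x39DEE2
clock 4: out=0, reg = 0x9CEF71
clock 5: out=1, reg = 0xCE77B8
clock 6: out=0, reg = 0xE73BDC
clock 7: out=0, reg = 0xF39DEE
clock 8: out=0, reg = 0xF9CEF7
clock 9: out=1, reg = 0xFCE77B

0xFCE77B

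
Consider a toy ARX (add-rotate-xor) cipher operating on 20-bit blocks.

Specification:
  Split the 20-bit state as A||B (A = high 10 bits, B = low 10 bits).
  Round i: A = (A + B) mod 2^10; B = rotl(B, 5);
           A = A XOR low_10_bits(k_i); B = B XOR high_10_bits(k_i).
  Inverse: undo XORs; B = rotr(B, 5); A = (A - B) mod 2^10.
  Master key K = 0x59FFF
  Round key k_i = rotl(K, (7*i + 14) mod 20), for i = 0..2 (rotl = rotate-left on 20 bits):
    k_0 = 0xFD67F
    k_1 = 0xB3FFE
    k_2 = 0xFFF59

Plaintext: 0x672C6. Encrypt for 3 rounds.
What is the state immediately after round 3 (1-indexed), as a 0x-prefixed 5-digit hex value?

s_0 = plaintext = 0x672C6
s_1 = Round(s_0, k_0) = 0x87723
s_2 = Round(s_1, k_1) = 0xAFAB6
s_3 = Round(s_2, k_2) = 0x8B52A

0x8B52A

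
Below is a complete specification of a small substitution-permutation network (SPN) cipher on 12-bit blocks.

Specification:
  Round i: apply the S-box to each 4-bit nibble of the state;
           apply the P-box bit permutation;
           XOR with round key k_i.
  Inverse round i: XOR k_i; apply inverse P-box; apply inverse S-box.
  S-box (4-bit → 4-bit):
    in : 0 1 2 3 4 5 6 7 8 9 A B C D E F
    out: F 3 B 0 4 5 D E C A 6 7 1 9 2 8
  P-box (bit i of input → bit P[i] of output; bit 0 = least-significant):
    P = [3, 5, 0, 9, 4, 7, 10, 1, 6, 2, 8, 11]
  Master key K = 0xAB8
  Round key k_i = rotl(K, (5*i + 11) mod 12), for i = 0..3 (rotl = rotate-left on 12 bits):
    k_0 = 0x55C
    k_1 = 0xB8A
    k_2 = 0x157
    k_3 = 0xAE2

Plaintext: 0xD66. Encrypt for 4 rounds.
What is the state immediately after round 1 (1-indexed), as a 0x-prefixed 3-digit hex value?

0xB07

s_0 = plaintext = 0xD66
s_1 = Round(s_0, k_0) = 0xB07
s_2 = Round(s_1, k_1) = 0xC7D
s_3 = Round(s_2, k_2) = 0x79D
s_4 = Round(s_3, k_3) = 0x16C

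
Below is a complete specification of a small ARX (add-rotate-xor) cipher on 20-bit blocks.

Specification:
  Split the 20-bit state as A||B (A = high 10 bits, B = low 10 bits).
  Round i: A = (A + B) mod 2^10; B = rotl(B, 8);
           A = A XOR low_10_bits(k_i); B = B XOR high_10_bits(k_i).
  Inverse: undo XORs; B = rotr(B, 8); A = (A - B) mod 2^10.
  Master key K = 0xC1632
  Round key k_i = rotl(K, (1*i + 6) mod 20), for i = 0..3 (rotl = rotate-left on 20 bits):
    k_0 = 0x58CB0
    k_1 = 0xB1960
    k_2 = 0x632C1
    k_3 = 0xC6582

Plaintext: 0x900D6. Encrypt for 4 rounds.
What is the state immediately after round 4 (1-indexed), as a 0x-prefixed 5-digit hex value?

s_0 = plaintext = 0x900D6
s_1 = Round(s_0, k_0) = 0xE9B56
s_2 = Round(s_1, k_1) = 0xE7013
s_3 = Round(s_2, k_2) = 0x5BA88
s_4 = Round(s_3, k_3) = 0x9D3BB

0x9D3BB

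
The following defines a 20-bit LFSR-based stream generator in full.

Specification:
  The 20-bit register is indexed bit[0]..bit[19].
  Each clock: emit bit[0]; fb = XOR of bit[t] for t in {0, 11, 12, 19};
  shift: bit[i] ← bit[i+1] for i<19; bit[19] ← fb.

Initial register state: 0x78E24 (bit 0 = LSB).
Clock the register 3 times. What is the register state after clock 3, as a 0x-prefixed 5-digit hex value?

reg_0 = 0x78E24
clock 1: out=0, reg = 0xBC712
clock 2: out=0, reg = 0xDE389
clock 3: out=1, reg = 0x6F1C4

0x6F1C4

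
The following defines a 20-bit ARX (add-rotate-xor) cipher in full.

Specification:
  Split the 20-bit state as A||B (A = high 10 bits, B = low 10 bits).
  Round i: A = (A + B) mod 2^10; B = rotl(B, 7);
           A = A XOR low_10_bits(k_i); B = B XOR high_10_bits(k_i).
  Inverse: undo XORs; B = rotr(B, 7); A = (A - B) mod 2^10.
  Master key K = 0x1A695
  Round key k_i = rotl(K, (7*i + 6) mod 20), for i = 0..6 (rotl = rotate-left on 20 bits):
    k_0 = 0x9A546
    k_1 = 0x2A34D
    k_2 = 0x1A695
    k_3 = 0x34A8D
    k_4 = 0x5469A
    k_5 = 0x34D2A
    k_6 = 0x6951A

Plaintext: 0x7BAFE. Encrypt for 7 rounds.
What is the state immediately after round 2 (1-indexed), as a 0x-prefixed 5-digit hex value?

s_0 = plaintext = 0x7BAFE
s_1 = Round(s_0, k_0) = 0x6A936
s_2 = Round(s_1, k_1) = 0x6B78E
s_3 = Round(s_2, k_2) = 0xEBB18
s_4 = Round(s_3, k_3) = 0x12CB1
s_5 = Round(s_4, k_4) = 0x999C7
s_6 = Round(s_5, k_5) = 0x41F6B
s_7 = Round(s_6, k_6) = 0x5A048

0x6B78E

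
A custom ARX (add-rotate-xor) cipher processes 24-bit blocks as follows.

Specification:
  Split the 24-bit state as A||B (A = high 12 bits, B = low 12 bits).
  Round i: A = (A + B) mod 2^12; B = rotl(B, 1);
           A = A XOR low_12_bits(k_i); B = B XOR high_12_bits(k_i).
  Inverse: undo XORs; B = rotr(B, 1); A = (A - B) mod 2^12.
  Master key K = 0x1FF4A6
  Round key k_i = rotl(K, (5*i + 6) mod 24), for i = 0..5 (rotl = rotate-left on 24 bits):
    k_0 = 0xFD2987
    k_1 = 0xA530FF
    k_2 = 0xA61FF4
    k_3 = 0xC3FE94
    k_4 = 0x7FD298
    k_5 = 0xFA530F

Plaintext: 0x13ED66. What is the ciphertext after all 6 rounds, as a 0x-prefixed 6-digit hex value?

s_0 = plaintext = 0x13ED66
s_1 = Round(s_0, k_0) = 0x72351F
s_2 = Round(s_1, k_1) = 0xCBD06D
s_3 = Round(s_2, k_2) = 0x2DEABB
s_4 = Round(s_3, k_3) = 0x30D948
s_5 = Round(s_4, k_4) = 0xECD56C
s_6 = Round(s_5, k_5) = 0x73657D

0x73657D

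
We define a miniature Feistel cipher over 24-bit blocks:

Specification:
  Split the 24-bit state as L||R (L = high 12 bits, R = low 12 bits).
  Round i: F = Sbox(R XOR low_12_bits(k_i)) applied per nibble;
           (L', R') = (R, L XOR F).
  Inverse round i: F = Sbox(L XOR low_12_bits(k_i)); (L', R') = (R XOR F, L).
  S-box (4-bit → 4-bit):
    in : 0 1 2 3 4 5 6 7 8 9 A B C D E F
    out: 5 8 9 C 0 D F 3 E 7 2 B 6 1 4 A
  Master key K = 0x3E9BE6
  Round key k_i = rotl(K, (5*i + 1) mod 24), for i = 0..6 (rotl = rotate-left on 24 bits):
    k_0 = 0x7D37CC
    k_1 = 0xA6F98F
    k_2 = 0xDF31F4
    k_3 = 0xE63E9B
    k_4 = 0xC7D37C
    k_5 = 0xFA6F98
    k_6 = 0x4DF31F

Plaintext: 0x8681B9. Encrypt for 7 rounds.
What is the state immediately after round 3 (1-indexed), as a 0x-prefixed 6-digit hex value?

s_0 = plaintext = 0x8681B9
s_1 = Round(s_0, k_0) = 0x1B9755
s_2 = Round(s_1, k_1) = 0x7555AB
s_3 = Round(s_2, k_2) = 0x5AB78F
s_4 = Round(s_3, k_3) = 0x78F22B
s_5 = Round(s_4, k_4) = 0x22BF5C
s_6 = Round(s_5, k_5) = 0xF5C74B
s_7 = Round(s_6, k_6) = 0x74BF8C

0x5AB78F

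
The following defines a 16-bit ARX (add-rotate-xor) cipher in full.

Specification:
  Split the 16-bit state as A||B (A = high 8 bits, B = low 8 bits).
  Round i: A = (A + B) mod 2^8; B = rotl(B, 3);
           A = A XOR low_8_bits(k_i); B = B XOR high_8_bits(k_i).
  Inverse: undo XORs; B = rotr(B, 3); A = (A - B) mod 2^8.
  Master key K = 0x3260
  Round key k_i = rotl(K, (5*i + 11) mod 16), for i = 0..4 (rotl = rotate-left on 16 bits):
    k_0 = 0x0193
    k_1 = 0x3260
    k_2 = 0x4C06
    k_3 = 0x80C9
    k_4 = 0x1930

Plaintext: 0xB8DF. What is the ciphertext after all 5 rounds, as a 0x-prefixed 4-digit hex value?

s_0 = plaintext = 0xB8DF
s_1 = Round(s_0, k_0) = 0x04FF
s_2 = Round(s_1, k_1) = 0x63CD
s_3 = Round(s_2, k_2) = 0x3622
s_4 = Round(s_3, k_3) = 0x9191
s_5 = Round(s_4, k_4) = 0x1295

0x1295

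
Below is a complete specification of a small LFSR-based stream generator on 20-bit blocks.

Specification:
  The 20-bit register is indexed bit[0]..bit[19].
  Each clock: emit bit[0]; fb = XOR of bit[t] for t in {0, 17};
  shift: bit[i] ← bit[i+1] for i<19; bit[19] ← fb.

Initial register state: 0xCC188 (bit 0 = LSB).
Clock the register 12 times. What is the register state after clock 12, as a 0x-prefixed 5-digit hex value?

reg_0 = 0xCC188
clock 1: out=0, reg = 0x660C4
clock 2: out=0, reg = 0xB3062
clock 3: out=0, reg = 0xD9831
clock 4: out=1, reg = 0xECC18
clock 5: out=0, reg = 0xF660C
clock 6: out=0, reg = 0xFB306
clock 7: out=0, reg = 0xFD983
clock 8: out=1, reg = 0x7ECC1
clock 9: out=1, reg = 0x3F660
clock 10: out=0, reg = 0x9FB30
clock 11: out=0, reg = 0x4FD98
clock 12: out=0, reg = 0x27ECC

0x27ECC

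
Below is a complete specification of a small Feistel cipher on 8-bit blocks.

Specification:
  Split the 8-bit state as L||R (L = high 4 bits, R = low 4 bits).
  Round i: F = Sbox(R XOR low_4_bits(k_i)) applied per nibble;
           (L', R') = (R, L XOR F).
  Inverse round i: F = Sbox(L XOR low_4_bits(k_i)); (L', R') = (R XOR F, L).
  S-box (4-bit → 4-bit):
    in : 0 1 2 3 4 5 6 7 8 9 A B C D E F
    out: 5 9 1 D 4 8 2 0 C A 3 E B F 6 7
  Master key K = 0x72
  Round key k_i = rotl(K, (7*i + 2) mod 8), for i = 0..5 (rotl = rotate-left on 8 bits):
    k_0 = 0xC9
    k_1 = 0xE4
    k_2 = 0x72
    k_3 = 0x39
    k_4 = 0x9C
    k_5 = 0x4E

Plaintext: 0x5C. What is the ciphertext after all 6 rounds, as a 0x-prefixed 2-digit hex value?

0xE6

s_0 = plaintext = 0x5C
s_1 = Round(s_0, k_0) = 0xCD
s_2 = Round(s_1, k_1) = 0xD6
s_3 = Round(s_2, k_2) = 0x69
s_4 = Round(s_3, k_3) = 0x93
s_5 = Round(s_4, k_4) = 0x3E
s_6 = Round(s_5, k_5) = 0xE6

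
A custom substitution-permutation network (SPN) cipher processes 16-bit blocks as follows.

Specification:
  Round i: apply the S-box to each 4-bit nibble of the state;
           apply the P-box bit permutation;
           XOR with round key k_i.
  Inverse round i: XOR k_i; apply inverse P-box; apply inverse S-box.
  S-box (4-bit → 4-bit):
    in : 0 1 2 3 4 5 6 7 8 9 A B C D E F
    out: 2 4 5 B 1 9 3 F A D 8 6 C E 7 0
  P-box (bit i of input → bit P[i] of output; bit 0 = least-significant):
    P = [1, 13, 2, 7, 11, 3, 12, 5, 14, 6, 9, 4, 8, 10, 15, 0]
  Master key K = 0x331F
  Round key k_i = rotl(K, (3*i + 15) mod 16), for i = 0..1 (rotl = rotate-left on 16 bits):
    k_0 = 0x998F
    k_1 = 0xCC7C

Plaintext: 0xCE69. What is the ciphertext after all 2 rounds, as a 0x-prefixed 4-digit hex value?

0xA52D

s_0 = plaintext = 0xCE69
s_1 = Round(s_0, k_0) = 0x5340
s_2 = Round(s_1, k_1) = 0xA52D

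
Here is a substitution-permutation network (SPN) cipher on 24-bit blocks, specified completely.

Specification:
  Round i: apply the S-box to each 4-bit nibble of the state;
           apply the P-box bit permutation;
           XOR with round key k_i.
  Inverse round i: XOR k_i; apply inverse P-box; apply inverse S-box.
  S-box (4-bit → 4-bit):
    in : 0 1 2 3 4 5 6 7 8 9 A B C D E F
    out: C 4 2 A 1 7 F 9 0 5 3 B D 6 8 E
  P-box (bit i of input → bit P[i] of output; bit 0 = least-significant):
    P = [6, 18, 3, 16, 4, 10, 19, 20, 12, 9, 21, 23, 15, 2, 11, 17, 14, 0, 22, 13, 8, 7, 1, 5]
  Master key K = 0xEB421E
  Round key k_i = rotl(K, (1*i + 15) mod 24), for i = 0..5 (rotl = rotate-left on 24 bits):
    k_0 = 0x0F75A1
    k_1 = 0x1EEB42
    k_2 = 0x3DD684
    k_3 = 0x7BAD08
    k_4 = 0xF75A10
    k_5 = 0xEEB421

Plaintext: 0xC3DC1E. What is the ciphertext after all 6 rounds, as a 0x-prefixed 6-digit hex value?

s_0 = plaintext = 0xC3DC1E
s_1 = Round(s_0, k_0) = 0xA64C86
s_2 = Round(s_1, k_1) = 0xFB1A8B
s_3 = Round(s_2, k_2) = 0x38AC67
s_4 = Round(s_3, k_3) = 0xC239FC
s_5 = Round(s_4, k_4) = 0xCC4F7F
s_6 = Round(s_5, k_5) = 0x1B571B

0x1B571B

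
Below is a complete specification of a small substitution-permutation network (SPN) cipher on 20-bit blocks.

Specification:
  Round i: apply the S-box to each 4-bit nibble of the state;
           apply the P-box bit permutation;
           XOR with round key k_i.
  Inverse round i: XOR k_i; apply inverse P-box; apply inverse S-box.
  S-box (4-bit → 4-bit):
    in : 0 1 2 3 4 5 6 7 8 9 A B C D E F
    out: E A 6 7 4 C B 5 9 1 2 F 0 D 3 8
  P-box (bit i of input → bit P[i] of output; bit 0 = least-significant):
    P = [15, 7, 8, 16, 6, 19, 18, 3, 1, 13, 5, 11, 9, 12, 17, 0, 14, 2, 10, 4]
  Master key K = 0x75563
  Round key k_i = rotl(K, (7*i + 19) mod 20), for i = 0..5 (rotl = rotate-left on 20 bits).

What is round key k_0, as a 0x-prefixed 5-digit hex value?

K = 0x75563
k_0 = rotl(K, (7*0+19) mod 20) = rotl(K, 19) = 0xBAAB1

0xBAAB1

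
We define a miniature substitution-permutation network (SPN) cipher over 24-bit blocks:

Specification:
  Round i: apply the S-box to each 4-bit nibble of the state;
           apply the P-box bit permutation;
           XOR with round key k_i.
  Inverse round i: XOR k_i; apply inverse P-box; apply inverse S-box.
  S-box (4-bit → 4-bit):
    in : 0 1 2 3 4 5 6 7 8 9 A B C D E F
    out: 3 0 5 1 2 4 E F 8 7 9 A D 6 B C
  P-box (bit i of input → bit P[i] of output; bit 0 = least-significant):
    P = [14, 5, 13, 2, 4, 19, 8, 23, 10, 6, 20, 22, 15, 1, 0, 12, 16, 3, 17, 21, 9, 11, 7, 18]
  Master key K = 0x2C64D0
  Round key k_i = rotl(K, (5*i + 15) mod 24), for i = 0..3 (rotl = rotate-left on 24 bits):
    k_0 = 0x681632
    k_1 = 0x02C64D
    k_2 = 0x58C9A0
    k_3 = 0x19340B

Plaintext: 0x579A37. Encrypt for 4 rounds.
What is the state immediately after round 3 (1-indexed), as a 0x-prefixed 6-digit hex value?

0x97D081

s_0 = plaintext = 0x579A37
s_1 = Round(s_0, k_0) = 0x0BF28D
s_2 = Round(s_1, k_1) = 0xB2F864
s_3 = Round(s_2, k_2) = 0x97D081
s_4 = Round(s_3, k_3) = 0xBA3AC0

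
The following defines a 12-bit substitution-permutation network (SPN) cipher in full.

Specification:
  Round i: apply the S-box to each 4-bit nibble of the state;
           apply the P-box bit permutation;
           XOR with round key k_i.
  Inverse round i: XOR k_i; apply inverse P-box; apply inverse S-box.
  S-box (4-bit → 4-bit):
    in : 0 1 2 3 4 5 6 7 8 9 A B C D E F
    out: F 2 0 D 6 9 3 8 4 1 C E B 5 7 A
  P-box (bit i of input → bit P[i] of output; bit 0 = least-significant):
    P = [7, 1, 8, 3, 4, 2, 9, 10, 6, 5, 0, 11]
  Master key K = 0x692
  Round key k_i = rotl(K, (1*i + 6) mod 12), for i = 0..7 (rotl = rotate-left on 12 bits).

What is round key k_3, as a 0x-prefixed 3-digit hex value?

K = 0x692
k_0 = rotl(K, (1*0+6) mod 12) = rotl(K, 6) = 0x49A
k_1 = rotl(K, (1*1+6) mod 12) = rotl(K, 7) = 0x934
k_2 = rotl(K, (1*2+6) mod 12) = rotl(K, 8) = 0x269
k_3 = rotl(K, (1*3+6) mod 12) = rotl(K, 9) = 0x4D2

0x4D2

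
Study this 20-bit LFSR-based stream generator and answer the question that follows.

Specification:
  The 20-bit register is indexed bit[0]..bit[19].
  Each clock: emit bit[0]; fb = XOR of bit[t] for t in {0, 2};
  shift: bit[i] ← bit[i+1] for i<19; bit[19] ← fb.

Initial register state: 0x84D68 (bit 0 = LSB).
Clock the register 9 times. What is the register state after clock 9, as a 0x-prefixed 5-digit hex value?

0x19426

reg_0 = 0x84D68
clock 1: out=0, reg = 0x426B4
clock 2: out=0, reg = 0xA135A
clock 3: out=0, reg = 0x509AD
clock 4: out=1, reg = 0x284D6
clock 5: out=0, reg = 0x9426B
clock 6: out=1, reg = 0xCA135
clock 7: out=1, reg = 0x6509A
clock 8: out=0, reg = 0x3284D
clock 9: out=1, reg = 0x19426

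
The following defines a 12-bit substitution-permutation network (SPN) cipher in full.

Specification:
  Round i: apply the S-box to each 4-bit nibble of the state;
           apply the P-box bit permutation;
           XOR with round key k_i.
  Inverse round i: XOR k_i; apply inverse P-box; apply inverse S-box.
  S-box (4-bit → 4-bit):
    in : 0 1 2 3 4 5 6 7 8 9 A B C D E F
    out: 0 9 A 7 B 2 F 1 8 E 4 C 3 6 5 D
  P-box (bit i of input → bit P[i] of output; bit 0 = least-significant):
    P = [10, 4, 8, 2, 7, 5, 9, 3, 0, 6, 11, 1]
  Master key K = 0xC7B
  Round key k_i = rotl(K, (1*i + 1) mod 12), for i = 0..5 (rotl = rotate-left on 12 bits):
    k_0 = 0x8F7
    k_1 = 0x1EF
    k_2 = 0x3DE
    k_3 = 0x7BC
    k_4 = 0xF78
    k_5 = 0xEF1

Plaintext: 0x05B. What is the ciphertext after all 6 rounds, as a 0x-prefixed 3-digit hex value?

0xDD7

s_0 = plaintext = 0x05B
s_1 = Round(s_0, k_0) = 0x9D3
s_2 = Round(s_1, k_1) = 0xE9D
s_3 = Round(s_2, k_2) = 0x8E7
s_4 = Round(s_3, k_3) = 0x13E
s_5 = Round(s_4, k_4) = 0x8DB
s_6 = Round(s_5, k_5) = 0xDD7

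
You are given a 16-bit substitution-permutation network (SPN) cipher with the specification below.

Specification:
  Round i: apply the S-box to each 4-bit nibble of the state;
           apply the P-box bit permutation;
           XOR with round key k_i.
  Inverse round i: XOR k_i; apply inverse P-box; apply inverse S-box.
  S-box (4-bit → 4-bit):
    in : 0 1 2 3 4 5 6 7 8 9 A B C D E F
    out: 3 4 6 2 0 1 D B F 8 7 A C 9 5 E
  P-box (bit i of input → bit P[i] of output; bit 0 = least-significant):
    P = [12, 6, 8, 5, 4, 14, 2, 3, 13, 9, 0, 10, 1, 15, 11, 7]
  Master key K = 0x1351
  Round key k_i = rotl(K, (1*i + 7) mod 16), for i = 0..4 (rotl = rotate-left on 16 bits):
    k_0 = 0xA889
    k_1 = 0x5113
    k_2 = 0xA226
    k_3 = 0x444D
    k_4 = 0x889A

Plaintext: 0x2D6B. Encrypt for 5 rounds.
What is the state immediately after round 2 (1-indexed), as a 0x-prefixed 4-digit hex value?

s_0 = plaintext = 0x2D6B
s_1 = Round(s_0, k_0) = 0x04F5
s_2 = Round(s_1, k_1) = 0x811D
s_3 = Round(s_2, k_2) = 0x3A81
s_4 = Round(s_3, k_3) = 0xA750
s_5 = Round(s_4, k_4) = 0x36C8

0x811D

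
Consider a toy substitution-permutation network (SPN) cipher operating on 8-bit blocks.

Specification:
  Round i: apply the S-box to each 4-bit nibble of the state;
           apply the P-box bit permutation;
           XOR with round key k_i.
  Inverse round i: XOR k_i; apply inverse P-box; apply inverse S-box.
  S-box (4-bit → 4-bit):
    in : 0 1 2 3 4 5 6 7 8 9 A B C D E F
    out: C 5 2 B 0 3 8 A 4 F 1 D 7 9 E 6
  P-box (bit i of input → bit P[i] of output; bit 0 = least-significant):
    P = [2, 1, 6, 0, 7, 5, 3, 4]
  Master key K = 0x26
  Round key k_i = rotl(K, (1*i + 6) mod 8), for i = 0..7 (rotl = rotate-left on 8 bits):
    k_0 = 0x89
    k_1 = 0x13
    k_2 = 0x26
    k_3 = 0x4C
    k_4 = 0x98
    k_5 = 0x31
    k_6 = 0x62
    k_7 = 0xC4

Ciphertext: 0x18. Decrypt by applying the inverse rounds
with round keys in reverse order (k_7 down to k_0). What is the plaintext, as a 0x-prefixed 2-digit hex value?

s_0 = ciphertext = 0x18
s_1 = InvRound(s_0, k_7) = 0xB1
s_2 = InvRound(s_1, k_6) = 0xDE
s_3 = InvRound(s_2, k_5) = 0xC9
s_4 = InvRound(s_3, k_4) = 0x60
s_5 = InvRound(s_4, k_3) = 0xFA
s_6 = InvRound(s_5, k_2) = 0xB1
s_7 = InvRound(s_6, k_1) = 0x52
s_8 = InvRound(s_7, k_0) = 0xBE

0xBE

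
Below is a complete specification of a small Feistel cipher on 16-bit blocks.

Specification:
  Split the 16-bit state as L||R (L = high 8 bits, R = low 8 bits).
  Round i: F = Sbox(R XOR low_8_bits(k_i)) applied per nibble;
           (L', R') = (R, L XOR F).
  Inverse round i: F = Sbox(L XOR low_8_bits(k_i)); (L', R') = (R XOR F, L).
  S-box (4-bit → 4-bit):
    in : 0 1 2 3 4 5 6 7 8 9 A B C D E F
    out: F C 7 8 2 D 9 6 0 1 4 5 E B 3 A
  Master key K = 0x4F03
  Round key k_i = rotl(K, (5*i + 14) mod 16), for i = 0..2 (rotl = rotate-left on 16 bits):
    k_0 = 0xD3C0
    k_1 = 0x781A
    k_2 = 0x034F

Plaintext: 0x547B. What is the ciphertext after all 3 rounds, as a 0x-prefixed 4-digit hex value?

0xBEAD

s_0 = plaintext = 0x547B
s_1 = Round(s_0, k_0) = 0x7B01
s_2 = Round(s_1, k_1) = 0x01BE
s_3 = Round(s_2, k_2) = 0xBEAD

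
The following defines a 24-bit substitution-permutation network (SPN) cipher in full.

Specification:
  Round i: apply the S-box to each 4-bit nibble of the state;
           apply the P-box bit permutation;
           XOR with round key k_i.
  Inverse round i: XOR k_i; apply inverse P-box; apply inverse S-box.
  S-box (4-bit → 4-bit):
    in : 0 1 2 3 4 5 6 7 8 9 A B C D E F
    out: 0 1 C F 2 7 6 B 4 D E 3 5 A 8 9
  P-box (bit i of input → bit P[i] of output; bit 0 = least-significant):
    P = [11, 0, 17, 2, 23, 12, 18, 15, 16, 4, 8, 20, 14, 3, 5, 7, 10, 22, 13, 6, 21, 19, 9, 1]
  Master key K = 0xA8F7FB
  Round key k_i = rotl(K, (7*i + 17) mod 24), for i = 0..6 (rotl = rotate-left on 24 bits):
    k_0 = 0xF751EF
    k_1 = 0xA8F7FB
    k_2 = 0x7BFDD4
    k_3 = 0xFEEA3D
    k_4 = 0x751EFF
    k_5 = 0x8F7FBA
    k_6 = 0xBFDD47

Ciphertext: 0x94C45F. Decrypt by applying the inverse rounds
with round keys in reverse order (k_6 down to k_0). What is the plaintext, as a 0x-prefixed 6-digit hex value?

s_0 = ciphertext = 0x94C45F
s_1 = InvRound(s_0, k_6) = 0xB0454C
s_2 = InvRound(s_1, k_5) = 0x322769
s_3 = InvRound(s_2, k_4) = 0xE6E569
s_4 = InvRound(s_3, k_3) = 0x6F0A0F
s_5 = InvRound(s_4, k_2) = 0x297AA4
s_6 = InvRound(s_5, k_1) = 0xEF45F7
s_7 = InvRound(s_6, k_0) = 0x414D40

0x414D40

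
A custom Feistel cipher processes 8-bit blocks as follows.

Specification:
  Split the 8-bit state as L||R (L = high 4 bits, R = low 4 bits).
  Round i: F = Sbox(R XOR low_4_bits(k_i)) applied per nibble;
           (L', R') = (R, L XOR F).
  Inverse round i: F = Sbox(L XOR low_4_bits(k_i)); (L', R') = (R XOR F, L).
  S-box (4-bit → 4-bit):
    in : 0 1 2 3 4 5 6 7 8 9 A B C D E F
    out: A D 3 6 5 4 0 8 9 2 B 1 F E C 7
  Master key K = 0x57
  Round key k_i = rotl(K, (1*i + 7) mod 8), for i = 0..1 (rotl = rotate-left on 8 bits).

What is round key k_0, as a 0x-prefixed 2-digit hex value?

0xAB

K = 0x57
k_0 = rotl(K, (1*0+7) mod 8) = rotl(K, 7) = 0xAB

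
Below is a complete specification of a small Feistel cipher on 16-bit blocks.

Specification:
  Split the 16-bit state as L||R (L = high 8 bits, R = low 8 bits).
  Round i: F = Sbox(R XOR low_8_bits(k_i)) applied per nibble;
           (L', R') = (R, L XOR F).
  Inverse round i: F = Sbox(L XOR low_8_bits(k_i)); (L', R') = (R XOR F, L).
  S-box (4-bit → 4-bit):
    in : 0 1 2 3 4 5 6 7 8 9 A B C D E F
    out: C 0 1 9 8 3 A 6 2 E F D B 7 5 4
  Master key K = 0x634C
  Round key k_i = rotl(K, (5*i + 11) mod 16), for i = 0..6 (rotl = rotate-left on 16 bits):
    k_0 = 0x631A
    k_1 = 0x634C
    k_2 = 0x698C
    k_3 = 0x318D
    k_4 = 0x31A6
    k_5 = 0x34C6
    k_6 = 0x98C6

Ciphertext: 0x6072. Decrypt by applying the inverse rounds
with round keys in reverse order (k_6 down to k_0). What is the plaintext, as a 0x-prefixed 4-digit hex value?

0x2475

s_0 = ciphertext = 0x6072
s_1 = InvRound(s_0, k_6) = 0x8860
s_2 = InvRound(s_1, k_5) = 0xE588
s_3 = InvRound(s_2, k_4) = 0x01E5
s_4 = InvRound(s_3, k_3) = 0xCE01
s_5 = InvRound(s_4, k_2) = 0x80CE
s_6 = InvRound(s_5, k_1) = 0x7580
s_7 = InvRound(s_6, k_0) = 0x2475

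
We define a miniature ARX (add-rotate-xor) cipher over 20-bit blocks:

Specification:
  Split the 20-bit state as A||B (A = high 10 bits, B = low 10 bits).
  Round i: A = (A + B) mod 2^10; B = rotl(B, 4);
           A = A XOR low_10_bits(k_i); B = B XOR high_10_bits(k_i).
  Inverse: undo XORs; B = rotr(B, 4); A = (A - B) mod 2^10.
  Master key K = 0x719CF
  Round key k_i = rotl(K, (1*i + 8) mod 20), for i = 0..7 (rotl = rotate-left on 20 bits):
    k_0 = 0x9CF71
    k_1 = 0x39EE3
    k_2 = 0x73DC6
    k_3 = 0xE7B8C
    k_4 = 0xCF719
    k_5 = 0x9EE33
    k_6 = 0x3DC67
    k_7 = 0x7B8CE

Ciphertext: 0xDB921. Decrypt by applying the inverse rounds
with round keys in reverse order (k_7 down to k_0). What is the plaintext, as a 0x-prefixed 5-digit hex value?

0x148D3

s_0 = ciphertext = 0xDB921
s_1 = InvRound(s_0, k_7) = 0xF53CC
s_2 = InvRound(s_1, k_6) = 0x302F3
s_3 = InvRound(s_2, k_5) = 0x3AE08
s_4 = InvRound(s_3, k_4) = 0xA7D53
s_5 = InvRound(s_4, k_3) = 0x69F6C
s_6 = InvRound(s_5, k_2) = 0xDDCEA
s_7 = InvRound(s_6, k_1) = 0x95340
s_8 = InvRound(s_7, k_0) = 0x148D3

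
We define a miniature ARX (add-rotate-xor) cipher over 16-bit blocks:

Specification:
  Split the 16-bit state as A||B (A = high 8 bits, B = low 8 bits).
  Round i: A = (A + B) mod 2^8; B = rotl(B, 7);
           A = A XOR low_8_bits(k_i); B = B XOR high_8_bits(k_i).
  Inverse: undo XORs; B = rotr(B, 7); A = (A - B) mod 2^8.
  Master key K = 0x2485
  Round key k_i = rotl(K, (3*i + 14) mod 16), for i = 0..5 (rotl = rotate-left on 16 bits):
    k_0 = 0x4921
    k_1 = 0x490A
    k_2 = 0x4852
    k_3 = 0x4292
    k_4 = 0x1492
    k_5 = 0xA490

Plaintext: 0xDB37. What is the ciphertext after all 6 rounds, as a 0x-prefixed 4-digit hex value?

s_0 = plaintext = 0xDB37
s_1 = Round(s_0, k_0) = 0x33D2
s_2 = Round(s_1, k_1) = 0x0F20
s_3 = Round(s_2, k_2) = 0x7D58
s_4 = Round(s_3, k_3) = 0x476E
s_5 = Round(s_4, k_4) = 0x2723
s_6 = Round(s_5, k_5) = 0xDA35

0xDA35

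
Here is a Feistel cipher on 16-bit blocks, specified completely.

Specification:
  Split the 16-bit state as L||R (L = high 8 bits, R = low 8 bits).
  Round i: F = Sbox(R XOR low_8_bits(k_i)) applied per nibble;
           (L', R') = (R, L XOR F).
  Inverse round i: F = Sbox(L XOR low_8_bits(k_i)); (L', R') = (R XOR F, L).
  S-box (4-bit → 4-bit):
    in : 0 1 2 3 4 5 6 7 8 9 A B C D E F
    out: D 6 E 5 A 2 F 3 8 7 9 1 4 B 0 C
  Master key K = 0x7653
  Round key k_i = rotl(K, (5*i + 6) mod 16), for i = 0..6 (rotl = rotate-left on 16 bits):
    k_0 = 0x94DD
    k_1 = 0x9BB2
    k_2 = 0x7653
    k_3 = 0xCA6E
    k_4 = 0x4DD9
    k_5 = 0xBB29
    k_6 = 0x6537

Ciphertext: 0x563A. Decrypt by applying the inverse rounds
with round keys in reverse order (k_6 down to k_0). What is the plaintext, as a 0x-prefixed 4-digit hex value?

s_0 = ciphertext = 0x563A
s_1 = InvRound(s_0, k_6) = 0xCC56
s_2 = InvRound(s_1, k_5) = 0x54CC
s_3 = InvRound(s_2, k_4) = 0x4754
s_4 = InvRound(s_3, k_3) = 0xB347
s_5 = InvRound(s_4, k_2) = 0x4AB3
s_6 = InvRound(s_5, k_1) = 0x7B4A
s_7 = InvRound(s_6, k_0) = 0xD57B

0xD57B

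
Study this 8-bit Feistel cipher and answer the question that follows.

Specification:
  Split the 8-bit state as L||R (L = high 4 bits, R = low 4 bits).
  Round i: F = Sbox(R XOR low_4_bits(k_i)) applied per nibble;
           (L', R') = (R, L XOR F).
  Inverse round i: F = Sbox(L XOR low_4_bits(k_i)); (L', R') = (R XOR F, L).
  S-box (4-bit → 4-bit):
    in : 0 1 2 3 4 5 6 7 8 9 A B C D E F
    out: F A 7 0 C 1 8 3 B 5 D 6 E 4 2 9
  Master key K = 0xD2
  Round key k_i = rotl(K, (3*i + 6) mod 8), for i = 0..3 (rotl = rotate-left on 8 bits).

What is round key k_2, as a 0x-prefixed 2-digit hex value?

K = 0xD2
k_0 = rotl(K, (3*0+6) mod 8) = rotl(K, 6) = 0xB4
k_1 = rotl(K, (3*1+6) mod 8) = rotl(K, 1) = 0xA5
k_2 = rotl(K, (3*2+6) mod 8) = rotl(K, 4) = 0x2D

0x2D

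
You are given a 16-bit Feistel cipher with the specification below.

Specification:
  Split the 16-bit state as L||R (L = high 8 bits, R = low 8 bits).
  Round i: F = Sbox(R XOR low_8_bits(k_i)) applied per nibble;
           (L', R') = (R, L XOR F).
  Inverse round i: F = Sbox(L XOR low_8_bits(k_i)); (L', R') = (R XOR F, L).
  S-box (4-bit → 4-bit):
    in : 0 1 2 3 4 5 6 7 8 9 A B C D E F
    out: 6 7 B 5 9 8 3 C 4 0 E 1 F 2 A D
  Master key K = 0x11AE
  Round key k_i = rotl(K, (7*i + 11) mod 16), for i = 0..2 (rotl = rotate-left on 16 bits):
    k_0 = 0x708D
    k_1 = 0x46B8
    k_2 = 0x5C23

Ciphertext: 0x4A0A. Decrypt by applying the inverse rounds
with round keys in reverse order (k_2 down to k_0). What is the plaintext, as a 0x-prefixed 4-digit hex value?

0x7501

s_0 = ciphertext = 0x4A0A
s_1 = InvRound(s_0, k_2) = 0x3A4A
s_2 = InvRound(s_1, k_1) = 0x013A
s_3 = InvRound(s_2, k_0) = 0x7501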